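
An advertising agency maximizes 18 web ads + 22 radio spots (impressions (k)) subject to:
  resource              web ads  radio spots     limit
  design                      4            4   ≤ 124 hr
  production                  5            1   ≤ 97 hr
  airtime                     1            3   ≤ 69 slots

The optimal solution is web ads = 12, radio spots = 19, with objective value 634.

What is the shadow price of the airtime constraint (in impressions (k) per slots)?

Check each constraint at x*: design 124/124 (tight); production 79/97 (slack 18); airtime 69/69 (tight).
By complementary slackness, y = 0 for the non-binding constraint.
The binding rows give the dual system: 4·y_design + 1·y_airtime = 18 and 4·y_design + 3·y_airtime = 22.
Solving: y_design = 4, y_airtime = 2.
Shadow price of airtime = 2.

2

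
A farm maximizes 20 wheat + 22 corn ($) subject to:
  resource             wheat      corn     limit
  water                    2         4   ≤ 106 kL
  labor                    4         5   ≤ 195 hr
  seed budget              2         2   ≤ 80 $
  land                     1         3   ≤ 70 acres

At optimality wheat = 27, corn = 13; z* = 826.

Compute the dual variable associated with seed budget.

9

Binding: water and seed budget. Non-binding: labor (22 unused), land (4 unused).
Since labor, land are not tight, their duals are 0.
From A_Bᵀ y = c: 2·y_water + 2·y_seed budget = 20; 4·y_water + 2·y_seed budget = 22.
This yields shadow prices y_water = 1, y_seed budget = 9.
Shadow price of seed budget = 9.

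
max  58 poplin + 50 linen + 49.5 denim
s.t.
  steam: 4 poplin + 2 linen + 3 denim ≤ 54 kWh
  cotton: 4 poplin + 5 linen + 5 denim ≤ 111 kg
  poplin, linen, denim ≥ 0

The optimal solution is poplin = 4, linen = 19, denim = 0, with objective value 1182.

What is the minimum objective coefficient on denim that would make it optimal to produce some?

Both steam and cotton are binding at x*.
Dual feasibility on the basic columns requires 4·y_steam + 4·y_cotton = 58, 2·y_steam + 5·y_cotton = 50.
→ y_steam = 7.5 and y_cotton = 7.
denim enters the basis when its profit ≥ yᵀa₃ = 7.5·3 + 7·5 = 57.5.

57.5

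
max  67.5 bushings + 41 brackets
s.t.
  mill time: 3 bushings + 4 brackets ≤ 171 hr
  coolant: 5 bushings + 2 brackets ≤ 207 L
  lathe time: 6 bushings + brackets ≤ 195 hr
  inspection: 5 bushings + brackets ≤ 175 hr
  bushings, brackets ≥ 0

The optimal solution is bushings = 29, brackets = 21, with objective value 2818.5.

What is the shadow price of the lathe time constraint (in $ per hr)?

7

Check each constraint at x*: mill time 171/171 (tight); coolant 187/207 (slack 20); lathe time 195/195 (tight); inspection 166/175 (slack 9).
Since coolant, inspection are not tight, their duals are 0.
The binding rows give the dual system: 3·y_mill time + 6·y_lathe time = 67.5 and 4·y_mill time + 1·y_lathe time = 41.
→ y_mill time = 8.5 and y_lathe time = 7.
Shadow price of lathe time = 7.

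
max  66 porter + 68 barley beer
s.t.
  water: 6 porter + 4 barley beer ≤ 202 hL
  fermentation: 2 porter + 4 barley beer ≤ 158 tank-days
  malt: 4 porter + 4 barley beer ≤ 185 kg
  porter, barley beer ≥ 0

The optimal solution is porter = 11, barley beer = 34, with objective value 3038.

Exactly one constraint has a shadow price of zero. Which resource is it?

water: 202/202 (binding)
fermentation: 158/158 (binding)
malt: 180/185 (slack 5)
By complementary slackness, a constraint with positive slack has shadow price 0 → malt.

malt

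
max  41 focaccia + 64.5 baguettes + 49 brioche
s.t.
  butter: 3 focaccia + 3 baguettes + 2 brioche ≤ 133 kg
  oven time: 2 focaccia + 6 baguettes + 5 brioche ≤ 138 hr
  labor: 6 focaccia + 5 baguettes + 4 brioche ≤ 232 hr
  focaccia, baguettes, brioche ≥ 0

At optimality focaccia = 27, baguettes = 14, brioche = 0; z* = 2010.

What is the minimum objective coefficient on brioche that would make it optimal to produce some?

53

Check each constraint at x*: butter 123/133 (slack 10); oven time 138/138 (tight); labor 232/232 (tight).
By complementary slackness, y = 0 for the non-binding constraint.
The binding rows give the dual system: 2·y_oven time + 6·y_labor = 41 and 6·y_oven time + 5·y_labor = 64.5.
→ y_oven time = 7 and y_labor = 4.5.
brioche enters the basis when its profit ≥ yᵀa₃ = 7·5 + 4.5·4 = 53.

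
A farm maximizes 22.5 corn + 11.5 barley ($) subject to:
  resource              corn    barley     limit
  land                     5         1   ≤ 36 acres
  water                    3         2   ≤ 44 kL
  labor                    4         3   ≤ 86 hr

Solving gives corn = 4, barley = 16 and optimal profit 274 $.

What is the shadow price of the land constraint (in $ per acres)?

1.5

Check each constraint at x*: land 36/36 (tight); water 44/44 (tight); labor 64/86 (slack 22).
Since labor is not tight, its dual is 0.
Dual feasibility on the basic columns requires 5·y_land + 3·y_water = 22.5, 1·y_land + 2·y_water = 11.5.
Solving: y_land = 1.5, y_water = 5.
Shadow price of land = 1.5.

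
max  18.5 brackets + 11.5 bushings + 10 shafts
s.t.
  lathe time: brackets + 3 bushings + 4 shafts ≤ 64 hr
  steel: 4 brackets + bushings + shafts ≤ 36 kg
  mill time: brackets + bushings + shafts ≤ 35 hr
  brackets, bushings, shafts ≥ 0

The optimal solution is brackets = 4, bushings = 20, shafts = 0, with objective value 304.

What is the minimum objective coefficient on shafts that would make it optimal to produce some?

14

At the optimum: lathe time uses 64 of 64 (binding); steel uses 36 of 36 (binding); mill time uses 24 of 35 (slack = 11).
Slack constraints have shadow price 0 (complementary slackness).
The binding rows give the dual system: 1·y_lathe time + 4·y_steel = 18.5 and 3·y_lathe time + 1·y_steel = 11.5.
This yields shadow prices y_lathe time = 2.5, y_steel = 4.
shafts enters the basis when its profit ≥ yᵀa₃ = 2.5·4 + 4·1 = 14.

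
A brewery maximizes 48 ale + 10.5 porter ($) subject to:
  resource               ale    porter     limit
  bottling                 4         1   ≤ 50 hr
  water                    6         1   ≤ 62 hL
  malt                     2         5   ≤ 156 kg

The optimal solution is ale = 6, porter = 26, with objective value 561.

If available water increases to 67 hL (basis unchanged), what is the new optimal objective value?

576

Binding: bottling and water. Non-binding: malt (14 unused).
Since malt is not tight, its dual is 0.
Dual feasibility on the basic columns requires 4·y_bottling + 6·y_water = 48, 1·y_bottling + 1·y_water = 10.5.
→ y_bottling = 7.5 and y_water = 3.
Δz = y_water·Δb = 3 × (5) = 15, so new z* = 561 + 15 = 576.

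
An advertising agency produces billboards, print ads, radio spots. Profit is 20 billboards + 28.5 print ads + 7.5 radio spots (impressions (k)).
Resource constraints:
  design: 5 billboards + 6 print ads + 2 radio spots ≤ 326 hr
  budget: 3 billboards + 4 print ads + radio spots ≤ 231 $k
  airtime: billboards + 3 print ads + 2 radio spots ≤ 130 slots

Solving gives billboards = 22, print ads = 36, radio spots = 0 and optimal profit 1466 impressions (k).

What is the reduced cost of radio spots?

At the optimum: design uses 326 of 326 (binding); budget uses 210 of 231 (slack = 21); airtime uses 130 of 130 (binding).
Since budget is not tight, its dual is 0.
The binding rows give the dual system: 5·y_design + 1·y_airtime = 20 and 6·y_design + 3·y_airtime = 28.5.
Solving: y_design = 3.5, y_airtime = 2.5.
Reduced cost of radio spots: c₃ − yᵀa₃ = 7.5 − (3.5·2 + 2.5·2) = 7.5 − 12 = -4.5.

-4.5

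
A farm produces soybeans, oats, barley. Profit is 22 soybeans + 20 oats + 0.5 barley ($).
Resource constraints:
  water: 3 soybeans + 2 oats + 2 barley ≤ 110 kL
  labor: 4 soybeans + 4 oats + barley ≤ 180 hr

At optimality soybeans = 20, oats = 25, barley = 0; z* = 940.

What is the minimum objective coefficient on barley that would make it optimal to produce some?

8

Check each constraint at x*: water 110/110 (tight); labor 180/180 (tight).
The binding rows give the dual system: 3·y_water + 4·y_labor = 22 and 2·y_water + 4·y_labor = 20.
→ y_water = 2 and y_labor = 4.
barley enters the basis when its profit ≥ yᵀa₃ = 2·2 + 4·1 = 8.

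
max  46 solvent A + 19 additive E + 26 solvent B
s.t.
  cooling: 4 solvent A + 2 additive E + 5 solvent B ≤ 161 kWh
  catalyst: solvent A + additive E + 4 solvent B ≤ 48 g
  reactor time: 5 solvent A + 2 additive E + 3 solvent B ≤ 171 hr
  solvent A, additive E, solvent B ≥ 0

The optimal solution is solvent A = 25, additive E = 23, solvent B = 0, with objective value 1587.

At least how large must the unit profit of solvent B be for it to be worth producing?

31

Binding: catalyst and reactor time. Non-binding: cooling (15 unused).
By complementary slackness, y = 0 for the non-binding constraint.
The binding rows give the dual system: 1·y_catalyst + 5·y_reactor time = 46 and 1·y_catalyst + 2·y_reactor time = 19.
→ y_catalyst = 1 and y_reactor time = 9.
solvent B enters the basis when its profit ≥ yᵀa₃ = 1·4 + 9·3 = 31.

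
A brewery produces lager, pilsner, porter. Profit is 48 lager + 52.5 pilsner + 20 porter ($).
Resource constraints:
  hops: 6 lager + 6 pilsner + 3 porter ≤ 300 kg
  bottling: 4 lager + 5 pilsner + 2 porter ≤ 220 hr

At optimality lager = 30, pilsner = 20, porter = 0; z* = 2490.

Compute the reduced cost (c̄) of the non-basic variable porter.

At the optimum: hops uses 300 of 300 (binding); bottling uses 220 of 220 (binding).
Dual feasibility on the basic columns requires 6·y_hops + 4·y_bottling = 48, 6·y_hops + 5·y_bottling = 52.5.
Solving: y_hops = 5, y_bottling = 4.5.
Reduced cost of porter: c₃ − yᵀa₃ = 20 − (5·3 + 4.5·2) = 20 − 24 = -4.

-4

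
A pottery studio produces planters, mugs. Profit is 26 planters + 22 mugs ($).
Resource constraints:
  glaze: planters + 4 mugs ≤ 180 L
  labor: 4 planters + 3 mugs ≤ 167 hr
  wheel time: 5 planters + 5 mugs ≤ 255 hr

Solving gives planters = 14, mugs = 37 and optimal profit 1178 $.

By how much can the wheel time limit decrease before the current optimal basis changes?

46.25

Binding constraints: labor, wheel time. The basis is B = [[4,3],[5,5]] with det 5.
Per unit decrease in wheel time, x* moves by d = (0.6, -0.8).
The basis stays optimal until mugs reaches 0; allowable decrease = 46.25 hr.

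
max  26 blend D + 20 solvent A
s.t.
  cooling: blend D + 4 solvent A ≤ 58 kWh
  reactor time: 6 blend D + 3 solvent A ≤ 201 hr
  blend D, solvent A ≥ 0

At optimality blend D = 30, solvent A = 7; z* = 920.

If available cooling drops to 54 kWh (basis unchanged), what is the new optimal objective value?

Both cooling and reactor time are binding at x*.
Dual feasibility on the basic columns requires 1·y_cooling + 6·y_reactor time = 26, 4·y_cooling + 3·y_reactor time = 20.
Solving: y_cooling = 2, y_reactor time = 4.
Δz = y_cooling·Δb = 2 × (-4) = -8, so new z* = 920 − 8 = 912.

912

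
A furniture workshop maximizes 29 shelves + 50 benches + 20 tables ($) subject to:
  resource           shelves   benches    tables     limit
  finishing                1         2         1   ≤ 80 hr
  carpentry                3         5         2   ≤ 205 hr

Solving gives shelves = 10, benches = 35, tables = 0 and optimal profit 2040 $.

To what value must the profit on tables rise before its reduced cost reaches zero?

21

Check each constraint at x*: finishing 80/80 (tight); carpentry 205/205 (tight).
From A_Bᵀ y = c: 1·y_finishing + 3·y_carpentry = 29; 2·y_finishing + 5·y_carpentry = 50.
→ y_finishing = 5 and y_carpentry = 8.
tables enters the basis when its profit ≥ yᵀa₃ = 5·1 + 8·2 = 21.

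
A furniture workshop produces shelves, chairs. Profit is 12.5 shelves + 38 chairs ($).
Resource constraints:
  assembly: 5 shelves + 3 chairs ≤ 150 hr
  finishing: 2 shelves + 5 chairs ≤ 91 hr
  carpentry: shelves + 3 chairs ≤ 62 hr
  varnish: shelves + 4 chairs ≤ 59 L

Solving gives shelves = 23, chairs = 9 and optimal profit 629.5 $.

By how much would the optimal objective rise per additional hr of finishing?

4

Check each constraint at x*: assembly 142/150 (slack 8); finishing 91/91 (tight); carpentry 50/62 (slack 12); varnish 59/59 (tight).
Slack constraints have shadow price 0 (complementary slackness).
The binding rows give the dual system: 2·y_finishing + 1·y_varnish = 12.5 and 5·y_finishing + 4·y_varnish = 38.
→ y_finishing = 4 and y_varnish = 4.5.
Shadow price of finishing = 4.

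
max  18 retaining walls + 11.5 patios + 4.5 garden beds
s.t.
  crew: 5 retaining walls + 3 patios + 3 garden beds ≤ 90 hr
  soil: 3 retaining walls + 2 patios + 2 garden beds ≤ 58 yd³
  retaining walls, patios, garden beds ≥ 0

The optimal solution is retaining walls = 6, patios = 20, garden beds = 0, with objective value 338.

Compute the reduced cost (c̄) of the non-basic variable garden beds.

At the optimum: crew uses 90 of 90 (binding); soil uses 58 of 58 (binding).
The binding rows give the dual system: 5·y_crew + 3·y_soil = 18 and 3·y_crew + 2·y_soil = 11.5.
→ y_crew = 1.5 and y_soil = 3.5.
Reduced cost of garden beds: c₃ − yᵀa₃ = 4.5 − (1.5·3 + 3.5·2) = 4.5 − 11.5 = -7.

-7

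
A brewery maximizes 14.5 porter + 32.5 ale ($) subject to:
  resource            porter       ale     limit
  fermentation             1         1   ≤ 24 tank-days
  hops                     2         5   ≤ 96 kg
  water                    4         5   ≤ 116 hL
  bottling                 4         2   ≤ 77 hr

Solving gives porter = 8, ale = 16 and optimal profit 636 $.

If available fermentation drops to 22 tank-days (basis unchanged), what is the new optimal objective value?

631

Check each constraint at x*: fermentation 24/24 (tight); hops 96/96 (tight); water 112/116 (slack 4); bottling 64/77 (slack 13).
Since water, bottling are not tight, their duals are 0.
Dual feasibility on the basic columns requires 1·y_fermentation + 2·y_hops = 14.5, 1·y_fermentation + 5·y_hops = 32.5.
Solving: y_fermentation = 2.5, y_hops = 6.
Δz = y_fermentation·Δb = 2.5 × (-2) = -5, so new z* = 636 − 5 = 631.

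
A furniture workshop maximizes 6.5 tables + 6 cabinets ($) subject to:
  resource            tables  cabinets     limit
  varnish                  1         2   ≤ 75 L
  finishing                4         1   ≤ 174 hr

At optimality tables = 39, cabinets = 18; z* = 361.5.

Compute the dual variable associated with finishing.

Both varnish and finishing are binding at x*.
From A_Bᵀ y = c: 1·y_varnish + 4·y_finishing = 6.5; 2·y_varnish + 1·y_finishing = 6.
→ y_varnish = 2.5 and y_finishing = 1.
Shadow price of finishing = 1.

1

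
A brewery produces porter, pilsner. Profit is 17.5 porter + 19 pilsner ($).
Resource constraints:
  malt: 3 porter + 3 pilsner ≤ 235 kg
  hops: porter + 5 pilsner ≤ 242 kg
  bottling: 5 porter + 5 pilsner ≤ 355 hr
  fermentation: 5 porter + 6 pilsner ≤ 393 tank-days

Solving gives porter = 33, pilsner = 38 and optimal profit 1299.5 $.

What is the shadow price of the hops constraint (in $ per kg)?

Check each constraint at x*: malt 213/235 (slack 22); hops 223/242 (slack 19); bottling 355/355 (tight); fermentation 393/393 (tight).
Since malt, hops are not tight, their duals are 0.
Dual feasibility on the basic columns requires 5·y_bottling + 5·y_fermentation = 17.5, 5·y_bottling + 6·y_fermentation = 19.
→ y_bottling = 2 and y_fermentation = 1.5.
Shadow price of hops = 0.

0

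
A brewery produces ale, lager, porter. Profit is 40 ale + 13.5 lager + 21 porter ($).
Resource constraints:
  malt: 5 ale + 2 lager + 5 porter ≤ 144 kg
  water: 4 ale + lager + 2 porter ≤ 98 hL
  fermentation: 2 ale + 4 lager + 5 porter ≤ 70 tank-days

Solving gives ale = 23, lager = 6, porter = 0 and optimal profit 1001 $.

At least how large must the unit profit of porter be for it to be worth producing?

Check each constraint at x*: malt 127/144 (slack 17); water 98/98 (tight); fermentation 70/70 (tight).
By complementary slackness, y = 0 for the non-binding constraint.
The binding rows give the dual system: 4·y_water + 2·y_fermentation = 40 and 1·y_water + 4·y_fermentation = 13.5.
→ y_water = 9.5 and y_fermentation = 1.
porter enters the basis when its profit ≥ yᵀa₃ = 9.5·2 + 1·5 = 24.

24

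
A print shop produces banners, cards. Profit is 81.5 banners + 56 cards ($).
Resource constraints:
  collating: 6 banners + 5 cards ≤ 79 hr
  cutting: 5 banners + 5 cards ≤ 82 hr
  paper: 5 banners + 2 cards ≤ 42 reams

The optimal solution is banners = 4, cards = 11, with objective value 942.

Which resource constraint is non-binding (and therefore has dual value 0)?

collating: 79/79 (binding)
cutting: 75/82 (slack 7)
paper: 42/42 (binding)
By complementary slackness, a constraint with positive slack has shadow price 0 → cutting.

cutting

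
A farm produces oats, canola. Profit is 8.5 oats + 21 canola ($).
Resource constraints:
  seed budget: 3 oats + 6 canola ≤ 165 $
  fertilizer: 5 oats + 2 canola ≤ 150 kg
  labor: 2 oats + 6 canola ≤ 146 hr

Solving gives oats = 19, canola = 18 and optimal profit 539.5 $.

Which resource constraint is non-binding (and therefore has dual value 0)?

fertilizer

seed budget: 165/165 (binding)
fertilizer: 131/150 (slack 19)
labor: 146/146 (binding)
By complementary slackness, a constraint with positive slack has shadow price 0 → fertilizer.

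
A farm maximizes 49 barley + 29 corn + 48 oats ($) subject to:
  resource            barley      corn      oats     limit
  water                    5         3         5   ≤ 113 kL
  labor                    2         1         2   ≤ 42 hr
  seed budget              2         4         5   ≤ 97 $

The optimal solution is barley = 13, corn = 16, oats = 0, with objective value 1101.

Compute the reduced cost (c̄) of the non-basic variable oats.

At the optimum: water uses 113 of 113 (binding); labor uses 42 of 42 (binding); seed budget uses 90 of 97 (slack = 7).
Slack constraints have shadow price 0 (complementary slackness).
Dual feasibility on the basic columns requires 5·y_water + 2·y_labor = 49, 3·y_water + 1·y_labor = 29.
Solving: y_water = 9, y_labor = 2.
Reduced cost of oats: c₃ − yᵀa₃ = 48 − (9·5 + 2·2) = 48 − 49 = -1.

-1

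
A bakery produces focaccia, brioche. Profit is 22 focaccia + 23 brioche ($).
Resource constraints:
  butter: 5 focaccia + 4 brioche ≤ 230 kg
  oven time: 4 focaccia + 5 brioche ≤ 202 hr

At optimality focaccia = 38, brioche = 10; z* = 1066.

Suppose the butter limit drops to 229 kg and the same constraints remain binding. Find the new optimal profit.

At the optimum: butter uses 230 of 230 (binding); oven time uses 202 of 202 (binding).
From A_Bᵀ y = c: 5·y_butter + 4·y_oven time = 22; 4·y_butter + 5·y_oven time = 23.
This yields shadow prices y_butter = 2, y_oven time = 3.
Δz = y_butter·Δb = 2 × (-1) = -2, so new z* = 1066 − 2 = 1064.

1064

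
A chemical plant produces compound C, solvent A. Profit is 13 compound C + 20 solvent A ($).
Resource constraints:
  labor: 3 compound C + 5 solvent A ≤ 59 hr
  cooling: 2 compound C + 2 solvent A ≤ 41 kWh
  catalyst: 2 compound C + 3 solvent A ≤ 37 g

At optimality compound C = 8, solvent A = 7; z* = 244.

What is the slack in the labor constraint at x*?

labor used = 3·8 + 5·7 = 59; slack = 59 − 59 = 0.

0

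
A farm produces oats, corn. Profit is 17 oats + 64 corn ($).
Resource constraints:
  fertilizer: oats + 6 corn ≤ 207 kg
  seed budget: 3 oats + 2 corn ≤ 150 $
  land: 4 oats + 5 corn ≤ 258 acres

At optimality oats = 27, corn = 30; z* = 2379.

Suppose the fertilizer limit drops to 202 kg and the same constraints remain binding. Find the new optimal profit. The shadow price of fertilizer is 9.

Δb = -5, so new z* = 2379 + (9)·(-5) = 2379 − 45 = 2334.

2334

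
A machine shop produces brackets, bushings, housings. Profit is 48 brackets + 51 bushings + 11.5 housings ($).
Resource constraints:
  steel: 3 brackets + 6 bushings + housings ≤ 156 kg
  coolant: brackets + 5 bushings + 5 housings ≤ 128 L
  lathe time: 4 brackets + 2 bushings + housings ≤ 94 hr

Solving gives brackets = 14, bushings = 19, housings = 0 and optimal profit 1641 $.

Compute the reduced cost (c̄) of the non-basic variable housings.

-2

At the optimum: steel uses 156 of 156 (binding); coolant uses 109 of 128 (slack = 19); lathe time uses 94 of 94 (binding).
Slack constraints have shadow price 0 (complementary slackness).
The binding rows give the dual system: 3·y_steel + 4·y_lathe time = 48 and 6·y_steel + 2·y_lathe time = 51.
This yields shadow prices y_steel = 6, y_lathe time = 7.5.
Reduced cost of housings: c₃ − yᵀa₃ = 11.5 − (6·1 + 7.5·1) = 11.5 − 13.5 = -2.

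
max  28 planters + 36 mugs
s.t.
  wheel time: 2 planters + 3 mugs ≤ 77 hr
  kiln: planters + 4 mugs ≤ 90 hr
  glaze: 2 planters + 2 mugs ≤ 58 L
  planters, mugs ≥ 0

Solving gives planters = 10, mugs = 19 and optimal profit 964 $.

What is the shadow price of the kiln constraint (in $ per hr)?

At the optimum: wheel time uses 77 of 77 (binding); kiln uses 86 of 90 (slack = 4); glaze uses 58 of 58 (binding).
Since kiln is not tight, its dual is 0.
From A_Bᵀ y = c: 2·y_wheel time + 2·y_glaze = 28; 3·y_wheel time + 2·y_glaze = 36.
Solving: y_wheel time = 8, y_glaze = 6.
Shadow price of kiln = 0.

0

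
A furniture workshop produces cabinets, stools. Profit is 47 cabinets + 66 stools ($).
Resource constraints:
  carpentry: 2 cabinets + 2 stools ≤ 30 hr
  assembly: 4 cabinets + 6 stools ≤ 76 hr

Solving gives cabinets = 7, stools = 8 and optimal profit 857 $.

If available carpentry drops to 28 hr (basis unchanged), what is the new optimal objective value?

848

At the optimum: carpentry uses 30 of 30 (binding); assembly uses 76 of 76 (binding).
From A_Bᵀ y = c: 2·y_carpentry + 4·y_assembly = 47; 2·y_carpentry + 6·y_assembly = 66.
→ y_carpentry = 4.5 and y_assembly = 9.5.
Δz = y_carpentry·Δb = 4.5 × (-2) = -9, so new z* = 857 − 9 = 848.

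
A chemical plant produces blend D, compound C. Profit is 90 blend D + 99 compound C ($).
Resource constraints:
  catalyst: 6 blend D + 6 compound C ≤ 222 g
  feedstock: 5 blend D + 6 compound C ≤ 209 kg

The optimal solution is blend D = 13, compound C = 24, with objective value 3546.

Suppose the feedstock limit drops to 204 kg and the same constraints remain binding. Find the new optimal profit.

At the optimum: catalyst uses 222 of 222 (binding); feedstock uses 209 of 209 (binding).
The binding rows give the dual system: 6·y_catalyst + 5·y_feedstock = 90 and 6·y_catalyst + 6·y_feedstock = 99.
This yields shadow prices y_catalyst = 7.5, y_feedstock = 9.
Δz = y_feedstock·Δb = 9 × (-5) = -45, so new z* = 3546 − 45 = 3501.

3501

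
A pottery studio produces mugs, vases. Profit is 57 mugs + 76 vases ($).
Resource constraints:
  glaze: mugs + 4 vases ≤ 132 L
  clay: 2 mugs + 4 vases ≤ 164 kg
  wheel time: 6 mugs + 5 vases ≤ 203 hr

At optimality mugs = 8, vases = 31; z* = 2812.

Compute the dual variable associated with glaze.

Check each constraint at x*: glaze 132/132 (tight); clay 140/164 (slack 24); wheel time 203/203 (tight).
Since clay is not tight, its dual is 0.
From A_Bᵀ y = c: 1·y_glaze + 6·y_wheel time = 57; 4·y_glaze + 5·y_wheel time = 76.
Solving: y_glaze = 9, y_wheel time = 8.
Shadow price of glaze = 9.

9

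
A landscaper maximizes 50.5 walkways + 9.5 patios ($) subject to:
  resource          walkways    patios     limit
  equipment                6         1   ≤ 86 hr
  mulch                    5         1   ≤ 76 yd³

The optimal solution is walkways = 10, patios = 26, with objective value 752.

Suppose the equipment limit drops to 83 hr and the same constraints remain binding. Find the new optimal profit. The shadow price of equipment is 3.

743

Δb = -3, so new z* = 752 + (3)·(-3) = 752 − 9 = 743.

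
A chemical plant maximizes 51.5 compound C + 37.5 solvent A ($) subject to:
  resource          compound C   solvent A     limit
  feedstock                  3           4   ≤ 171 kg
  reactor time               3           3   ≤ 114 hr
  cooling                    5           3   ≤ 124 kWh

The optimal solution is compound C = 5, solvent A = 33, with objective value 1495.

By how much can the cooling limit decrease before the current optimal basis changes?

10

Binding constraints: reactor time, cooling. The basis is B = [[3,3],[5,3]] with det -6.
Per unit decrease in cooling, x* moves by d = (-0.5, 0.5).
The basis stays optimal until compound C reaches 0; allowable decrease = 10 kWh.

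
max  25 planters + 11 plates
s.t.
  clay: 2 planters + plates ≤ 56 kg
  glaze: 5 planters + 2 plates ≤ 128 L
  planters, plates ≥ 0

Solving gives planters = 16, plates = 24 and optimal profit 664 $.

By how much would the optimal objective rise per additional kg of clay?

Check each constraint at x*: clay 56/56 (tight); glaze 128/128 (tight).
Dual feasibility on the basic columns requires 2·y_clay + 5·y_glaze = 25, 1·y_clay + 2·y_glaze = 11.
This yields shadow prices y_clay = 5, y_glaze = 3.
Shadow price of clay = 5.

5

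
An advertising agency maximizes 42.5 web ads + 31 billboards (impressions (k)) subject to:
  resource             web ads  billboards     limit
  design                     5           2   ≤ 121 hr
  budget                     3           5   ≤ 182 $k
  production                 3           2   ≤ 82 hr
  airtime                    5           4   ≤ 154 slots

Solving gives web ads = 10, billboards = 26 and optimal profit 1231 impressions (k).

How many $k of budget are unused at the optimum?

budget used = 3·10 + 5·26 = 160; slack = 182 − 160 = 22.

22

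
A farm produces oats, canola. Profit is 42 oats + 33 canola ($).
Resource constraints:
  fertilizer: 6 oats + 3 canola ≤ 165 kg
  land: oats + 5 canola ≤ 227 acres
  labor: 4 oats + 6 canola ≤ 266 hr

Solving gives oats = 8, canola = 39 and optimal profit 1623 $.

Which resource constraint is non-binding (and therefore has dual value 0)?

fertilizer: 165/165 (binding)
land: 203/227 (slack 24)
labor: 266/266 (binding)
By complementary slackness, a constraint with positive slack has shadow price 0 → land.

land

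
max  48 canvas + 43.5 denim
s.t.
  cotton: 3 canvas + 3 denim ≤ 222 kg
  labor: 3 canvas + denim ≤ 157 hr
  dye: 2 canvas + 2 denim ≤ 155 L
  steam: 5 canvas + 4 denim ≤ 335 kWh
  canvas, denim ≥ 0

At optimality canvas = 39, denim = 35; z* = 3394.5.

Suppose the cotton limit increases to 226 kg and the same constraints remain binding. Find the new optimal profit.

Check each constraint at x*: cotton 222/222 (tight); labor 152/157 (slack 5); dye 148/155 (slack 7); steam 335/335 (tight).
By complementary slackness, y = 0 for the non-binding constraints.
The binding rows give the dual system: 3·y_cotton + 5·y_steam = 48 and 3·y_cotton + 4·y_steam = 43.5.
→ y_cotton = 8.5 and y_steam = 4.5.
Δz = y_cotton·Δb = 8.5 × (4) = 34, so new z* = 3394.5 + 34 = 3428.5.

3428.5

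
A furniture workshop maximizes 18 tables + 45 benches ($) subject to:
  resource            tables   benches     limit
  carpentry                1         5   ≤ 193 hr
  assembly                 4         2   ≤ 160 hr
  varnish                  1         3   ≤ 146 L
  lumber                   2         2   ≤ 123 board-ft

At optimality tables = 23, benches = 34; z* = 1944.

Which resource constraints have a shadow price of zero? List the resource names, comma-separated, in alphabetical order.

carpentry: 193/193 (binding)
assembly: 160/160 (binding)
varnish: 125/146 (slack 21)
lumber: 114/123 (slack 9)
By complementary slackness, a constraint with positive slack has shadow price 0 → lumber, varnish.

lumber, varnish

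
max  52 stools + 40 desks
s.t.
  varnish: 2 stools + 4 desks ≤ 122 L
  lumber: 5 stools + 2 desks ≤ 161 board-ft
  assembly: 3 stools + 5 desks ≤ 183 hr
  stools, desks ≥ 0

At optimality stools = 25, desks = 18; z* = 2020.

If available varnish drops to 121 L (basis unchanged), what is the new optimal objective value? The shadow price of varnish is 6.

Δb = -1, so new z* = 2020 + (6)·(-1) = 2020 − 6 = 2014.

2014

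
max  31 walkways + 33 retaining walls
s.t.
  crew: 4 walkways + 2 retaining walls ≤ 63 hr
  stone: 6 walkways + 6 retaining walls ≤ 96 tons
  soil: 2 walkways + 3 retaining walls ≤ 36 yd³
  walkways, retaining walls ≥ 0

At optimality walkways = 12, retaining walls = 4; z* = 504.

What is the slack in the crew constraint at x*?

crew used = 4·12 + 2·4 = 56; slack = 63 − 56 = 7.

7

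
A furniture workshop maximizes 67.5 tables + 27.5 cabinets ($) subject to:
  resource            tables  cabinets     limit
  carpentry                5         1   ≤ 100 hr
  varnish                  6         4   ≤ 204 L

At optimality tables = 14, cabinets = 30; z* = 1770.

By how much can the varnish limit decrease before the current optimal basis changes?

Binding constraints: carpentry, varnish. The basis is B = [[5,1],[6,4]] with det 14.
Per unit decrease in varnish, x* moves by d = (0.0714, -0.3571).
The basis stays optimal until cabinets reaches 0; allowable decrease = 84 L.

84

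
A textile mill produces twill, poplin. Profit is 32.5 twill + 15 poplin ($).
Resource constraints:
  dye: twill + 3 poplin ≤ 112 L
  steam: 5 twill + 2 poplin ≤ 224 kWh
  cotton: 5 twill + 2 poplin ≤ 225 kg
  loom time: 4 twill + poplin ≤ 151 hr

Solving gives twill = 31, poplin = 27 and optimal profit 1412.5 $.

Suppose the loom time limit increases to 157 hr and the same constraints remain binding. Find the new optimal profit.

1457.5

Binding: dye and loom time. Non-binding: steam (15 unused), cotton (16 unused).
Slack constraints have shadow price 0 (complementary slackness).
From A_Bᵀ y = c: 1·y_dye + 4·y_loom time = 32.5; 3·y_dye + 1·y_loom time = 15.
Solving: y_dye = 2.5, y_loom time = 7.5.
Δz = y_loom time·Δb = 7.5 × (6) = 45, so new z* = 1412.5 + 45 = 1457.5.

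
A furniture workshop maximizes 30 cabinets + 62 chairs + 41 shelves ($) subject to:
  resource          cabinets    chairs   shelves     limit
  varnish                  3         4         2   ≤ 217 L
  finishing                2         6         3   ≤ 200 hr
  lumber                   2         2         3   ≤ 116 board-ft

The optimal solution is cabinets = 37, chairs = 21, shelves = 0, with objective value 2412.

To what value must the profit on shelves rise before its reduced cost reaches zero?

45

Binding: finishing and lumber. Non-binding: varnish (22 unused).
Since varnish is not tight, its dual is 0.
From A_Bᵀ y = c: 2·y_finishing + 2·y_lumber = 30; 6·y_finishing + 2·y_lumber = 62.
Solving: y_finishing = 8, y_lumber = 7.
shelves enters the basis when its profit ≥ yᵀa₃ = 8·3 + 7·3 = 45.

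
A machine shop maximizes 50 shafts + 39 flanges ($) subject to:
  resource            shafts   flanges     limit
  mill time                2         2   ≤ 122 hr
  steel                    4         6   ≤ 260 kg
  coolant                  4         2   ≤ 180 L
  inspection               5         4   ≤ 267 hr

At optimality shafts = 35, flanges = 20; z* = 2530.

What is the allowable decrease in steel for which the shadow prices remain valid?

80

Binding constraints: steel, coolant. The basis is B = [[4,6],[4,2]] with det -16.
Per unit decrease in steel, x* moves by d = (0.125, -0.25).
The basis stays optimal until flanges reaches 0; allowable decrease = 80 kg.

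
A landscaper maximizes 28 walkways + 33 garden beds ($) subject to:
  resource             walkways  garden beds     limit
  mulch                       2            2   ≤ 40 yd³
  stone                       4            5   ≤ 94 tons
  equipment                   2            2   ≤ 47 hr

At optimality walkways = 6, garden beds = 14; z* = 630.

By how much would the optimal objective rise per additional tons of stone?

5

Check each constraint at x*: mulch 40/40 (tight); stone 94/94 (tight); equipment 40/47 (slack 7).
Slack constraints have shadow price 0 (complementary slackness).
The binding rows give the dual system: 2·y_mulch + 4·y_stone = 28 and 2·y_mulch + 5·y_stone = 33.
Solving: y_mulch = 4, y_stone = 5.
Shadow price of stone = 5.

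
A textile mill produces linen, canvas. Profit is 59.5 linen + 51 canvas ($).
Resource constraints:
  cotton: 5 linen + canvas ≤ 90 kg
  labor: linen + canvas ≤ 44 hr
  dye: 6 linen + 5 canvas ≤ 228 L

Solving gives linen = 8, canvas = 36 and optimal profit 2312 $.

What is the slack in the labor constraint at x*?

0

labor used = 1·8 + 1·36 = 44; slack = 44 − 44 = 0.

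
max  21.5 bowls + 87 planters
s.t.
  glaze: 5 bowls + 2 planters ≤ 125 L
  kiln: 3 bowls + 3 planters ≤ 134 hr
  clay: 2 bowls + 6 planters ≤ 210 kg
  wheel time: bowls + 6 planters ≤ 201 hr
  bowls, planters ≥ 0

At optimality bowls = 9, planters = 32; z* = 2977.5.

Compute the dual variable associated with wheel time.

7.5

Check each constraint at x*: glaze 109/125 (slack 16); kiln 123/134 (slack 11); clay 210/210 (tight); wheel time 201/201 (tight).
Since glaze, kiln are not tight, their duals are 0.
The binding rows give the dual system: 2·y_clay + 1·y_wheel time = 21.5 and 6·y_clay + 6·y_wheel time = 87.
Solving: y_clay = 7, y_wheel time = 7.5.
Shadow price of wheel time = 7.5.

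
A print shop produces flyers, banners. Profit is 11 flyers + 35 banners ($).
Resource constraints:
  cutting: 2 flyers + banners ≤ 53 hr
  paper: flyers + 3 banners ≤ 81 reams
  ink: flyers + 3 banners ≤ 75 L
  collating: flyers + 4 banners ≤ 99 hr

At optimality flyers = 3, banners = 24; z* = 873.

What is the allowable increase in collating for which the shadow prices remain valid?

1

Binding constraints: ink, collating. The basis is B = [[1,3],[1,4]] with det 1.
Per unit increase in collating, x* moves by d = (-3, 1).
The basis stays optimal until flyers reaches 0; allowable increase = 1 hr.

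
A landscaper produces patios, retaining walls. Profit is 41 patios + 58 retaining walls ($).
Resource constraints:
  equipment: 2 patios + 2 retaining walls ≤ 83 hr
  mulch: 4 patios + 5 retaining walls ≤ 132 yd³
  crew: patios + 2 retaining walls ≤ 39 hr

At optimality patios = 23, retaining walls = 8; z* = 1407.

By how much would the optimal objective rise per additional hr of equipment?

At the optimum: equipment uses 62 of 83 (slack = 21); mulch uses 132 of 132 (binding); crew uses 39 of 39 (binding).
Slack constraints have shadow price 0 (complementary slackness).
From A_Bᵀ y = c: 4·y_mulch + 1·y_crew = 41; 5·y_mulch + 2·y_crew = 58.
→ y_mulch = 8 and y_crew = 9.
Shadow price of equipment = 0.

0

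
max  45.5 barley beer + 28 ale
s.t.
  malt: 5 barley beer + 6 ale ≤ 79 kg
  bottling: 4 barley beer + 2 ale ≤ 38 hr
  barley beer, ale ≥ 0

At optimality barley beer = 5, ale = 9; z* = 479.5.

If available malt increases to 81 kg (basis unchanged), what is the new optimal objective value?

482.5

Both malt and bottling are binding at x*.
The binding rows give the dual system: 5·y_malt + 4·y_bottling = 45.5 and 6·y_malt + 2·y_bottling = 28.
→ y_malt = 1.5 and y_bottling = 9.5.
Δz = y_malt·Δb = 1.5 × (2) = 3, so new z* = 479.5 + 3 = 482.5.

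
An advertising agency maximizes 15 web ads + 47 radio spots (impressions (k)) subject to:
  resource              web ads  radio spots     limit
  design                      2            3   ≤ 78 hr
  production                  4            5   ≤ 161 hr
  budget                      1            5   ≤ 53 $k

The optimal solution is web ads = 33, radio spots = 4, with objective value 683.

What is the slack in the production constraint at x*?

9

production used = 4·33 + 5·4 = 152; slack = 161 − 152 = 9.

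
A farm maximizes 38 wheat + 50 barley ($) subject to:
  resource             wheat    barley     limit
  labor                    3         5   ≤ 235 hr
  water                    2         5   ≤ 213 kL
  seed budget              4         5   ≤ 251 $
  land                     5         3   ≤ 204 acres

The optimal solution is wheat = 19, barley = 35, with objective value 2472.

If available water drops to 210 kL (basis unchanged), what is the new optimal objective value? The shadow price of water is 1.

2469

Δb = -3, so new z* = 2472 + (1)·(-3) = 2472 − 3 = 2469.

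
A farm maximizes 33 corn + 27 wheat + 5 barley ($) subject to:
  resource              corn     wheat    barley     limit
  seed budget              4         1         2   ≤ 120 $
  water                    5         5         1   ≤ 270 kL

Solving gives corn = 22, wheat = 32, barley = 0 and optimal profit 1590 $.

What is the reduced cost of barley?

-4

At the optimum: seed budget uses 120 of 120 (binding); water uses 270 of 270 (binding).
Dual feasibility on the basic columns requires 4·y_seed budget + 5·y_water = 33, 1·y_seed budget + 5·y_water = 27.
Solving: y_seed budget = 2, y_water = 5.
Reduced cost of barley: c₃ − yᵀa₃ = 5 − (2·2 + 5·1) = 5 − 9 = -4.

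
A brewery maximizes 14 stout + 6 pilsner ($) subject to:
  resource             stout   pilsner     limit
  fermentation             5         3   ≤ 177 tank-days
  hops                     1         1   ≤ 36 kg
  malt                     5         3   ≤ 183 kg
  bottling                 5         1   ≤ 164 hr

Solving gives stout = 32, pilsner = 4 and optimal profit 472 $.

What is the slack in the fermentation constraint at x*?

5

fermentation used = 5·32 + 3·4 = 172; slack = 177 − 172 = 5.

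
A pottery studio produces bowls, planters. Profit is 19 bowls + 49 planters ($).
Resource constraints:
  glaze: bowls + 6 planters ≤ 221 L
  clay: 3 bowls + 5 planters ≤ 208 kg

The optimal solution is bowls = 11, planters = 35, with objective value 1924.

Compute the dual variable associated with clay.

Check each constraint at x*: glaze 221/221 (tight); clay 208/208 (tight).
From A_Bᵀ y = c: 1·y_glaze + 3·y_clay = 19; 6·y_glaze + 5·y_clay = 49.
→ y_glaze = 4 and y_clay = 5.
Shadow price of clay = 5.

5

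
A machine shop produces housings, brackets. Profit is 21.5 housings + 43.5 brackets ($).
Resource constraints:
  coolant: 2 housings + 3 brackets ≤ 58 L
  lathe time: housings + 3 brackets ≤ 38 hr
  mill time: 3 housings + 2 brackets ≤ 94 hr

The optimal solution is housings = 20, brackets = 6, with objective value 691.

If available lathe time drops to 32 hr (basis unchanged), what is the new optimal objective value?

646

At the optimum: coolant uses 58 of 58 (binding); lathe time uses 38 of 38 (binding); mill time uses 72 of 94 (slack = 22).
Slack constraints have shadow price 0 (complementary slackness).
Dual feasibility on the basic columns requires 2·y_coolant + 1·y_lathe time = 21.5, 3·y_coolant + 3·y_lathe time = 43.5.
This yields shadow prices y_coolant = 7, y_lathe time = 7.5.
Δz = y_lathe time·Δb = 7.5 × (-6) = -45, so new z* = 691 − 45 = 646.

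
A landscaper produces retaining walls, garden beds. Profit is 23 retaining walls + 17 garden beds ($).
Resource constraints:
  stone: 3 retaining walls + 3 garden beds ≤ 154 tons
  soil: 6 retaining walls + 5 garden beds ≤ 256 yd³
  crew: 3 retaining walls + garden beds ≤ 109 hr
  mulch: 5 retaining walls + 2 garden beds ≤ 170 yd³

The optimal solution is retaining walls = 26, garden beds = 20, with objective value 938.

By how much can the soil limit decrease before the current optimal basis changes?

52

Binding constraints: soil, mulch. The basis is B = [[6,5],[5,2]] with det -13.
Per unit decrease in soil, x* moves by d = (0.1538, -0.3846).
The basis stays optimal until garden beds reaches 0; allowable decrease = 52 yd³.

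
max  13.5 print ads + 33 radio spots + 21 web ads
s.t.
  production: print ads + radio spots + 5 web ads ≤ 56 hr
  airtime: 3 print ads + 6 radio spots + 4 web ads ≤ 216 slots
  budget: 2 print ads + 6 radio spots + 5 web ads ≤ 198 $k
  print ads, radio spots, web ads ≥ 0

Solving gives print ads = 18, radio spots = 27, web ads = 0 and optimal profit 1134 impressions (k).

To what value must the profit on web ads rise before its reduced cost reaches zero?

25

At the optimum: production uses 45 of 56 (slack = 11); airtime uses 216 of 216 (binding); budget uses 198 of 198 (binding).
Slack constraints have shadow price 0 (complementary slackness).
The binding rows give the dual system: 3·y_airtime + 2·y_budget = 13.5 and 6·y_airtime + 6·y_budget = 33.
→ y_airtime = 2.5 and y_budget = 3.
web ads enters the basis when its profit ≥ yᵀa₃ = 2.5·4 + 3·5 = 25.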